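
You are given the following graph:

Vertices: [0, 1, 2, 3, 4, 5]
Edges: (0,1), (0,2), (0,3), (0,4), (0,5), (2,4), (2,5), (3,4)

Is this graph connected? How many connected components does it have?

Checking connectivity: the graph has 1 connected component(s).
All vertices are reachable from each other. The graph IS connected.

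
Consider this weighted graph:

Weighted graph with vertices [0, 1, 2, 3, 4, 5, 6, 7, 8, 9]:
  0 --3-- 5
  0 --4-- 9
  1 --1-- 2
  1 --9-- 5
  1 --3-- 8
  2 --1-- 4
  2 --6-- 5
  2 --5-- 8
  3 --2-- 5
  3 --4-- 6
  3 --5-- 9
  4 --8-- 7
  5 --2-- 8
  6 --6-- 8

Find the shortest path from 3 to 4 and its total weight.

Using Dijkstra's algorithm from vertex 3:
Shortest path: 3 -> 5 -> 2 -> 4
Total weight: 2 + 6 + 1 = 9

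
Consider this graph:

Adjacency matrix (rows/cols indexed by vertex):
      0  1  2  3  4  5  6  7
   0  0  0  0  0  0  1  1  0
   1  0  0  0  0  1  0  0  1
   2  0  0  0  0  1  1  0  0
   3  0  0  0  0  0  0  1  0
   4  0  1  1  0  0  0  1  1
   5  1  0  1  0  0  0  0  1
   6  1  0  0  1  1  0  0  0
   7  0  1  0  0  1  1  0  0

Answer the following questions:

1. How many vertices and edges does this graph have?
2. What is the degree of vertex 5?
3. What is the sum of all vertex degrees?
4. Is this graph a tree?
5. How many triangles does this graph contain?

Count: 8 vertices, 10 edges.
Vertex 5 has neighbors [0, 2, 7], degree = 3.
Handshaking lemma: 2 * 10 = 20.
A tree on 8 vertices has 7 edges. This graph has 10 edges (3 extra). Not a tree.
Number of triangles = 1.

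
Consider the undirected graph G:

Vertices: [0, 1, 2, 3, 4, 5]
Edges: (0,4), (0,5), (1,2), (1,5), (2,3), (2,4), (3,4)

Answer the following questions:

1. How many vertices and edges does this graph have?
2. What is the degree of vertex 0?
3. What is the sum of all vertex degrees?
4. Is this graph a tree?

Count: 6 vertices, 7 edges.
Vertex 0 has neighbors [4, 5], degree = 2.
Handshaking lemma: 2 * 7 = 14.
A tree on 6 vertices has 5 edges. This graph has 7 edges (2 extra). Not a tree.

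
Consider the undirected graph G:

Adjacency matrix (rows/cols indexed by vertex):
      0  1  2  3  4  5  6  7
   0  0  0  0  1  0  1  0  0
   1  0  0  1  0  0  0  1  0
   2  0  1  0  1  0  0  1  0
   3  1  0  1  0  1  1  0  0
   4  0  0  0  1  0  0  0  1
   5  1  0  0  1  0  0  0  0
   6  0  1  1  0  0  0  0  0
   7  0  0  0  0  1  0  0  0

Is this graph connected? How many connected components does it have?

Checking connectivity: the graph has 1 connected component(s).
All vertices are reachable from each other. The graph IS connected.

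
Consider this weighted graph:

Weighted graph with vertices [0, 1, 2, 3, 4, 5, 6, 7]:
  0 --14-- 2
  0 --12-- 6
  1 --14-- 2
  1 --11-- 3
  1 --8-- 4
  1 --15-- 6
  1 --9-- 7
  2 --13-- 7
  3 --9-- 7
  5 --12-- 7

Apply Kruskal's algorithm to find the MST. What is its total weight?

Applying Kruskal's algorithm (sort edges by weight, add if no cycle):
  Add (1,4) w=8
  Add (1,7) w=9
  Add (3,7) w=9
  Skip (1,3) w=11 (creates cycle)
  Add (0,6) w=12
  Add (5,7) w=12
  Add (2,7) w=13
  Add (0,2) w=14
  Skip (1,2) w=14 (creates cycle)
  Skip (1,6) w=15 (creates cycle)
MST weight = 77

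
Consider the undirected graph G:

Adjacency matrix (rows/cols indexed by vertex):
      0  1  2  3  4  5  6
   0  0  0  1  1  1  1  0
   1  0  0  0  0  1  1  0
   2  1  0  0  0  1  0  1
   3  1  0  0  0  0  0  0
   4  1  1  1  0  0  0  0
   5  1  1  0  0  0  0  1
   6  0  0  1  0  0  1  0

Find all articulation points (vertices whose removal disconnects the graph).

An articulation point is a vertex whose removal disconnects the graph.
Articulation points: [0]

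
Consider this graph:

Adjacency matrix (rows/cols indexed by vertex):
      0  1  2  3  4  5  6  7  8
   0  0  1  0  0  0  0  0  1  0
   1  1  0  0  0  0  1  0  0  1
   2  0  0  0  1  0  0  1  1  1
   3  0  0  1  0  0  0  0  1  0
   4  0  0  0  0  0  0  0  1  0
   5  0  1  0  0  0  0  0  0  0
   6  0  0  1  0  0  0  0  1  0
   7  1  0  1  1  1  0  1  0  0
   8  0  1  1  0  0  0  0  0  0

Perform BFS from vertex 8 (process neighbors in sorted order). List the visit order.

BFS from vertex 8 (neighbors processed in ascending order):
Visit order: 8, 1, 2, 0, 5, 3, 6, 7, 4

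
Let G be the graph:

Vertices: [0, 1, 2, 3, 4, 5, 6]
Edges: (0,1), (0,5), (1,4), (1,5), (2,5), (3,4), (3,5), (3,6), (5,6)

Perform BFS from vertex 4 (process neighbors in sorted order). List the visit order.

BFS from vertex 4 (neighbors processed in ascending order):
Visit order: 4, 1, 3, 0, 5, 6, 2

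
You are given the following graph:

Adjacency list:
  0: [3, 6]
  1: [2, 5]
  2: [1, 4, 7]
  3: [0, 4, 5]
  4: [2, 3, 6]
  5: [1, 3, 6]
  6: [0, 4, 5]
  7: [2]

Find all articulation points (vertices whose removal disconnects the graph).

An articulation point is a vertex whose removal disconnects the graph.
Articulation points: [2]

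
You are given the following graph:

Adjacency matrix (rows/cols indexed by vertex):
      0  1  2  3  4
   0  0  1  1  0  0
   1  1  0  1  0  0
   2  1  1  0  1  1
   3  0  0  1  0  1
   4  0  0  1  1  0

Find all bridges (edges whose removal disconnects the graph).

No bridges found. The graph is 2-edge-connected (no single edge removal disconnects it).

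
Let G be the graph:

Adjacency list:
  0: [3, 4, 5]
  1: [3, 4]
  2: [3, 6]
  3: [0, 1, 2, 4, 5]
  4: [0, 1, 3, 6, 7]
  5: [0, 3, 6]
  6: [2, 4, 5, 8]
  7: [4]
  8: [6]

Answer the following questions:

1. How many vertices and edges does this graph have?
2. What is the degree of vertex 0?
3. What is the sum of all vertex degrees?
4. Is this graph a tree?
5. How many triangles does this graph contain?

Count: 9 vertices, 13 edges.
Vertex 0 has neighbors [3, 4, 5], degree = 3.
Handshaking lemma: 2 * 13 = 26.
A tree on 9 vertices has 8 edges. This graph has 13 edges (5 extra). Not a tree.
Number of triangles = 3.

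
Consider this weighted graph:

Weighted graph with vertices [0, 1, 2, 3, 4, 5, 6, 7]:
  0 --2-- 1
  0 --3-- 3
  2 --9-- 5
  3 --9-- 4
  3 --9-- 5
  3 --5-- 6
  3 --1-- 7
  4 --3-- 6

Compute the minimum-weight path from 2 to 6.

Using Dijkstra's algorithm from vertex 2:
Shortest path: 2 -> 5 -> 3 -> 6
Total weight: 9 + 9 + 5 = 23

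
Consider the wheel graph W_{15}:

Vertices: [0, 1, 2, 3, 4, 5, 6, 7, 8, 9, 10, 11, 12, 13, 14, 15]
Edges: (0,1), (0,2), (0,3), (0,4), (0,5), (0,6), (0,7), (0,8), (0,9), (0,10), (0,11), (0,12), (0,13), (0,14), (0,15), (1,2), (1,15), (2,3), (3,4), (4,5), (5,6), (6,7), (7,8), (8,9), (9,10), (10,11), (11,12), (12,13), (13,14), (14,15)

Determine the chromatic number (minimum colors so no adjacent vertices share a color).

W_{15} = C_{15} plus a hub adjacent to every cycle vertex.
The outer cycle needs 3 colors (odd cycle); the hub is adjacent to all of them so needs a fresh color.
Chromatic number = 3 + 1 = 4.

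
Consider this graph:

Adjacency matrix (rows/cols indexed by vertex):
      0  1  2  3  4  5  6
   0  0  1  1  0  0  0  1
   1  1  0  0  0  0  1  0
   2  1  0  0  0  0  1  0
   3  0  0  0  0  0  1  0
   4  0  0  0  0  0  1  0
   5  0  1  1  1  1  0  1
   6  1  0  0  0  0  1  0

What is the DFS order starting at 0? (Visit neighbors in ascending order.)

DFS from vertex 0 (neighbors processed in ascending order):
Visit order: 0, 1, 5, 2, 3, 4, 6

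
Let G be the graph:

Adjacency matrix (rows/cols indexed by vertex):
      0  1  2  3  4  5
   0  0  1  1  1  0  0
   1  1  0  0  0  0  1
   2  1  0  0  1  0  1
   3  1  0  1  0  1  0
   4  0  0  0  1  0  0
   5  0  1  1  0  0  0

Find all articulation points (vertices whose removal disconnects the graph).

An articulation point is a vertex whose removal disconnects the graph.
Articulation points: [3]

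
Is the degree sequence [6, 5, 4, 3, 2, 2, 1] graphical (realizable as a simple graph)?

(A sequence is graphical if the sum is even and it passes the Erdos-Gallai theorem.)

Sum of degrees = 23. Sum is odd, so the sequence is NOT graphical.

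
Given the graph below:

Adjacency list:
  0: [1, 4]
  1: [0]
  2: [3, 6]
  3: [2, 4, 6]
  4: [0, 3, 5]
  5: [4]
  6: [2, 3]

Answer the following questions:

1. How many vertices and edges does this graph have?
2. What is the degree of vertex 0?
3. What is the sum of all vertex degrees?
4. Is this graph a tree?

Count: 7 vertices, 7 edges.
Vertex 0 has neighbors [1, 4], degree = 2.
Handshaking lemma: 2 * 7 = 14.
A tree on 7 vertices has 6 edges. This graph has 7 edges (1 extra). Not a tree.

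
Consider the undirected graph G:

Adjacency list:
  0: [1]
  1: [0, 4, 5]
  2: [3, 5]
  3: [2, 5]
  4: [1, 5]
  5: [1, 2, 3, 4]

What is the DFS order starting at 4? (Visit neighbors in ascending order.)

DFS from vertex 4 (neighbors processed in ascending order):
Visit order: 4, 1, 0, 5, 2, 3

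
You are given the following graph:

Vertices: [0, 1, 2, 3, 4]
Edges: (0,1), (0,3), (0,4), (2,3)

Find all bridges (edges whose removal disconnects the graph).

A bridge is an edge whose removal increases the number of connected components.
Bridges found: (0,1), (0,3), (0,4), (2,3)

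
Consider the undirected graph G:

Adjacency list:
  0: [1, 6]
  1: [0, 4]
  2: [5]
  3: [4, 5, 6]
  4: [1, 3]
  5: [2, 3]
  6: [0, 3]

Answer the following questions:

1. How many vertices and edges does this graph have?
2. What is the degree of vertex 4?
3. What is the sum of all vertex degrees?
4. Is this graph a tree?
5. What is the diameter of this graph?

Count: 7 vertices, 7 edges.
Vertex 4 has neighbors [1, 3], degree = 2.
Handshaking lemma: 2 * 7 = 14.
A tree on 7 vertices has 6 edges. This graph has 7 edges (1 extra). Not a tree.
Diameter (longest shortest path) = 4.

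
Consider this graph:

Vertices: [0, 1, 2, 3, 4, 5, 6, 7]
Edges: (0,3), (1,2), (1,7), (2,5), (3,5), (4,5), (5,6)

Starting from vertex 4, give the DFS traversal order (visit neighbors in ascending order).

DFS from vertex 4 (neighbors processed in ascending order):
Visit order: 4, 5, 2, 1, 7, 3, 0, 6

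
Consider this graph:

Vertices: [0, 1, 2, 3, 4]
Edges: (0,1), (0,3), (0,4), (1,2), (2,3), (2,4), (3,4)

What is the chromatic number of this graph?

The graph has a maximum clique of size 3 (lower bound on chromatic number).
A valid 3-coloring: {0: 0, 1: 1, 2: 0, 3: 1, 4: 2}.
Chromatic number = 3.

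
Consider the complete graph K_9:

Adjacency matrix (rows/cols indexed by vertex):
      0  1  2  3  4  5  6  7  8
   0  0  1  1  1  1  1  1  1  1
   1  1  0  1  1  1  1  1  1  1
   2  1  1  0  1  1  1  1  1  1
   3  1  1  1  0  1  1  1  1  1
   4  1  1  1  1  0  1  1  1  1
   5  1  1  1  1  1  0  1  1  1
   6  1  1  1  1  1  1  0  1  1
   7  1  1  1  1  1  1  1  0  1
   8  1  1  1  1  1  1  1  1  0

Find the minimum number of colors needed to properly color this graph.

In K_9, every vertex is adjacent to every other vertex.
Each vertex needs a unique color.
Chromatic number = 9.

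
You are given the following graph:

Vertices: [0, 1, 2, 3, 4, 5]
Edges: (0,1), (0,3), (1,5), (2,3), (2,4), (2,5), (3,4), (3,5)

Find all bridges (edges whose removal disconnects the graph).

No bridges found. The graph is 2-edge-connected (no single edge removal disconnects it).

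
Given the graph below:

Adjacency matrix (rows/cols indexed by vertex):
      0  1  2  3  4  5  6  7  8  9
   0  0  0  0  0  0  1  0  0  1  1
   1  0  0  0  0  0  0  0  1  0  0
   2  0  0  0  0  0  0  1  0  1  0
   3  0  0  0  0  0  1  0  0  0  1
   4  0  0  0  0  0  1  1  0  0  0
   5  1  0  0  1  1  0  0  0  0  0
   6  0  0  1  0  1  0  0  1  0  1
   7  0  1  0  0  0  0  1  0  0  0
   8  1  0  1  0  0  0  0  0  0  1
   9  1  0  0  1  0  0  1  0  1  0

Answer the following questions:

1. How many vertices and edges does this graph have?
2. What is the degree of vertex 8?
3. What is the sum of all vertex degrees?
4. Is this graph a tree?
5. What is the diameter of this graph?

Count: 10 vertices, 13 edges.
Vertex 8 has neighbors [0, 2, 9], degree = 3.
Handshaking lemma: 2 * 13 = 26.
A tree on 10 vertices has 9 edges. This graph has 13 edges (4 extra). Not a tree.
Diameter (longest shortest path) = 4.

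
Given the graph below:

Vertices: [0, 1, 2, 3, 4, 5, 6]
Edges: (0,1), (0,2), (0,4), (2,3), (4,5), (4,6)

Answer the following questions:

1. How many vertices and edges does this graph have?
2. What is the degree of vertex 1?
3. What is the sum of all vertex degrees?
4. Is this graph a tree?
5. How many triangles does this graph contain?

Count: 7 vertices, 6 edges.
Vertex 1 has neighbors [0], degree = 1.
Handshaking lemma: 2 * 6 = 12.
A graph is a tree iff it is connected and has exactly n-1 edges. This graph is connected (all 7 vertices in one component) and has 7-1 = 6 edges. It is a tree.
Number of triangles = 0.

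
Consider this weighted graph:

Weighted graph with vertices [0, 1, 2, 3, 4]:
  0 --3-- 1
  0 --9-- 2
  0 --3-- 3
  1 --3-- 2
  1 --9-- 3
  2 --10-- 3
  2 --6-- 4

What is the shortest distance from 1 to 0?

Using Dijkstra's algorithm from vertex 1:
Shortest path: 1 -> 0
Total weight: 3 = 3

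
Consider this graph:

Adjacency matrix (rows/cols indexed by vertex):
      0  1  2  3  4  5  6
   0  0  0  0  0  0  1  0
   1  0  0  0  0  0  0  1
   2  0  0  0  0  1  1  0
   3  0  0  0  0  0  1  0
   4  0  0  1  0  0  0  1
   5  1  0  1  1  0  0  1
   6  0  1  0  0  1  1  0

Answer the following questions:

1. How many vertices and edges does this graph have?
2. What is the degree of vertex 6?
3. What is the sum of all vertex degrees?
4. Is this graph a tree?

Count: 7 vertices, 7 edges.
Vertex 6 has neighbors [1, 4, 5], degree = 3.
Handshaking lemma: 2 * 7 = 14.
A tree on 7 vertices has 6 edges. This graph has 7 edges (1 extra). Not a tree.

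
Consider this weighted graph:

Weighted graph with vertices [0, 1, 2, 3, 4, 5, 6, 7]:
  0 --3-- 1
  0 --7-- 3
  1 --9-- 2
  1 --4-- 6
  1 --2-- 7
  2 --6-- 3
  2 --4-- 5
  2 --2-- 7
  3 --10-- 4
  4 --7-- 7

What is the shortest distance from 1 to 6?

Using Dijkstra's algorithm from vertex 1:
Shortest path: 1 -> 6
Total weight: 4 = 4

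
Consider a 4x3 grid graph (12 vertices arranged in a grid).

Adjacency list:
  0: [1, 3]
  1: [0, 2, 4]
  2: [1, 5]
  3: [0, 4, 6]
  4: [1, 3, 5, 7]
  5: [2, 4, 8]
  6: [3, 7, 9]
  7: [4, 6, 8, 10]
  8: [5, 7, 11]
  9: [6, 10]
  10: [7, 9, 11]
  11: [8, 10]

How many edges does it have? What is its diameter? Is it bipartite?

A 4x3 grid has 9 vertical edges and 8 horizontal edges.
Total edges = 9 + 8 = 17.
Diameter = (4-1) + (3-1) = 5 (corner to opposite corner).
Grid graphs are bipartite (checkerboard coloring).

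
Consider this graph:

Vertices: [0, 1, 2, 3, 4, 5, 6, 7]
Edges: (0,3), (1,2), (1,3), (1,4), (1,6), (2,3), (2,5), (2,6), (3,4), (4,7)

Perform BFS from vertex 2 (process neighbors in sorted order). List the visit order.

BFS from vertex 2 (neighbors processed in ascending order):
Visit order: 2, 1, 3, 5, 6, 4, 0, 7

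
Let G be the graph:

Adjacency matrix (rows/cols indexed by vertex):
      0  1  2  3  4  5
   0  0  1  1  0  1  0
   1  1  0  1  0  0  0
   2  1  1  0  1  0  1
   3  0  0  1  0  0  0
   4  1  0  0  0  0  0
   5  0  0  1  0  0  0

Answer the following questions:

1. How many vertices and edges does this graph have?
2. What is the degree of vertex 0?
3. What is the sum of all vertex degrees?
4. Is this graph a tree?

Count: 6 vertices, 6 edges.
Vertex 0 has neighbors [1, 2, 4], degree = 3.
Handshaking lemma: 2 * 6 = 12.
A tree on 6 vertices has 5 edges. This graph has 6 edges (1 extra). Not a tree.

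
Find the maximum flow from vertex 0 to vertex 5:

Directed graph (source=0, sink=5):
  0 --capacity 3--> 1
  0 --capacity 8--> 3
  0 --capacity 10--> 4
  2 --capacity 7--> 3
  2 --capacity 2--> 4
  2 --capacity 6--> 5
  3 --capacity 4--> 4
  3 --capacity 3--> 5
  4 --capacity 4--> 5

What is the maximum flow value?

Computing max flow:
  Flow on (0->3): 7/8
  Flow on (3->4): 4/4
  Flow on (3->5): 3/3
  Flow on (4->5): 4/4
Maximum flow = 7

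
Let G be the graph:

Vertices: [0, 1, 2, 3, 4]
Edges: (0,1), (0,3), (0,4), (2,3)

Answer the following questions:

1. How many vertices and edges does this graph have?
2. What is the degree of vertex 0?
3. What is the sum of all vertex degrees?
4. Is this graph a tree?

Count: 5 vertices, 4 edges.
Vertex 0 has neighbors [1, 3, 4], degree = 3.
Handshaking lemma: 2 * 4 = 8.
A graph is a tree iff it is connected and has exactly n-1 edges. This graph is connected (all 5 vertices in one component) and has 5-1 = 4 edges. It is a tree.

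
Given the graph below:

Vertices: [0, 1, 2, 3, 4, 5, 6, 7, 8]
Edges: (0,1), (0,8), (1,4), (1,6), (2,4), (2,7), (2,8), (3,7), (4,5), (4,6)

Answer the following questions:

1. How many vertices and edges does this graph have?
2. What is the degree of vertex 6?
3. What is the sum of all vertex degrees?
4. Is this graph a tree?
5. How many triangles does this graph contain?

Count: 9 vertices, 10 edges.
Vertex 6 has neighbors [1, 4], degree = 2.
Handshaking lemma: 2 * 10 = 20.
A tree on 9 vertices has 8 edges. This graph has 10 edges (2 extra). Not a tree.
Number of triangles = 1.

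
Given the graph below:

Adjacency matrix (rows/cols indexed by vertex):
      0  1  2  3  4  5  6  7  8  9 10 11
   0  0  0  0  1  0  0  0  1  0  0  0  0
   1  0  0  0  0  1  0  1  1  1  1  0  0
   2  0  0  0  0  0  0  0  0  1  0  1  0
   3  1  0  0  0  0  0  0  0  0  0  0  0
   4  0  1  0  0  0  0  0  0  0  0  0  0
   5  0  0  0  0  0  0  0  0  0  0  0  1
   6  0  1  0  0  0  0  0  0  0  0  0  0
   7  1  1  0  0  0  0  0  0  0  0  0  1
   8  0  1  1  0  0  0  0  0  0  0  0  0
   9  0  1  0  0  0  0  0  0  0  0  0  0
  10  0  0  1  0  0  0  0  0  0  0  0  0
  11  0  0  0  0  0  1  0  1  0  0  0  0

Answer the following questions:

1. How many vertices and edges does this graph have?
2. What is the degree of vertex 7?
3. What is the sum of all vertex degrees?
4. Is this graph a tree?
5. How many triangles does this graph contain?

Count: 12 vertices, 11 edges.
Vertex 7 has neighbors [0, 1, 11], degree = 3.
Handshaking lemma: 2 * 11 = 22.
A graph is a tree iff it is connected and has exactly n-1 edges. This graph is connected (all 12 vertices in one component) and has 12-1 = 11 edges. It is a tree.
Number of triangles = 0.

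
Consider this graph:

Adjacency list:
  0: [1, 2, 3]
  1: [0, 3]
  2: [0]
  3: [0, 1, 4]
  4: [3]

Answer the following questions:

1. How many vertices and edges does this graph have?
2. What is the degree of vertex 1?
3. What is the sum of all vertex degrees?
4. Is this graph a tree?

Count: 5 vertices, 5 edges.
Vertex 1 has neighbors [0, 3], degree = 2.
Handshaking lemma: 2 * 5 = 10.
A tree on 5 vertices has 4 edges. This graph has 5 edges (1 extra). Not a tree.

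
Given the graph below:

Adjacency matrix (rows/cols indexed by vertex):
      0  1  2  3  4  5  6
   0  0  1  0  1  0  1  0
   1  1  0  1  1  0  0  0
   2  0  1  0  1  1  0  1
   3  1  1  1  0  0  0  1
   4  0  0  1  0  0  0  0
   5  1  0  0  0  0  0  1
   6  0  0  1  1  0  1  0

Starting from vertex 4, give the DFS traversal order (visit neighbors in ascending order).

DFS from vertex 4 (neighbors processed in ascending order):
Visit order: 4, 2, 1, 0, 3, 6, 5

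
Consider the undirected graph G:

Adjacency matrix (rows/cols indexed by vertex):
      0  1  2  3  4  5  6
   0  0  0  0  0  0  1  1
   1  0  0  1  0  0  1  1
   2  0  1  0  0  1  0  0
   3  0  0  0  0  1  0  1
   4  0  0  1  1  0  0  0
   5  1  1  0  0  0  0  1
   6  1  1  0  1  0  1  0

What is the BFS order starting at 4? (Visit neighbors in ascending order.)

BFS from vertex 4 (neighbors processed in ascending order):
Visit order: 4, 2, 3, 1, 6, 5, 0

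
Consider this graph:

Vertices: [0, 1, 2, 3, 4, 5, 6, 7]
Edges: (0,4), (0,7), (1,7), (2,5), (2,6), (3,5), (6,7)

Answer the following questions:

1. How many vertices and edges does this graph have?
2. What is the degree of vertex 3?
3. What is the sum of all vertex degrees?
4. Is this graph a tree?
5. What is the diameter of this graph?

Count: 8 vertices, 7 edges.
Vertex 3 has neighbors [5], degree = 1.
Handshaking lemma: 2 * 7 = 14.
A graph is a tree iff it is connected and has exactly n-1 edges. This graph is connected (all 8 vertices in one component) and has 8-1 = 7 edges. It is a tree.
Diameter (longest shortest path) = 6.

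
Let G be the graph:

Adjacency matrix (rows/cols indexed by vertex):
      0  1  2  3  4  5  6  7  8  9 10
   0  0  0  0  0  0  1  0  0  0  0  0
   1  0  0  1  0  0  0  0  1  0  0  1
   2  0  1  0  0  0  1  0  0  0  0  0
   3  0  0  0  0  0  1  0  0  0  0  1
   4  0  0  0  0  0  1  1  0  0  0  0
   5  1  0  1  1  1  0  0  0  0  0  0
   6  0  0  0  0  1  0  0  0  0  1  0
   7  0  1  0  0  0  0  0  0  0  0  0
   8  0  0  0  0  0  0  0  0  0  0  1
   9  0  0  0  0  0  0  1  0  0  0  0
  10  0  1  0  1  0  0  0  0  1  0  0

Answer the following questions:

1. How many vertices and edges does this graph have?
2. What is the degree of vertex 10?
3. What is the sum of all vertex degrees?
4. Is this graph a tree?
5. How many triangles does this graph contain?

Count: 11 vertices, 11 edges.
Vertex 10 has neighbors [1, 3, 8], degree = 3.
Handshaking lemma: 2 * 11 = 22.
A tree on 11 vertices has 10 edges. This graph has 11 edges (1 extra). Not a tree.
Number of triangles = 0.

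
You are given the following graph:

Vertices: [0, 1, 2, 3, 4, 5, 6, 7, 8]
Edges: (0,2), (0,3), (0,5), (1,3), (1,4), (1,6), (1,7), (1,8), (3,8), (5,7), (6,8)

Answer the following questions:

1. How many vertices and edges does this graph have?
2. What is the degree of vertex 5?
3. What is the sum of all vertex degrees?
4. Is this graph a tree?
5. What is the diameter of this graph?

Count: 9 vertices, 11 edges.
Vertex 5 has neighbors [0, 7], degree = 2.
Handshaking lemma: 2 * 11 = 22.
A tree on 9 vertices has 8 edges. This graph has 11 edges (3 extra). Not a tree.
Diameter (longest shortest path) = 4.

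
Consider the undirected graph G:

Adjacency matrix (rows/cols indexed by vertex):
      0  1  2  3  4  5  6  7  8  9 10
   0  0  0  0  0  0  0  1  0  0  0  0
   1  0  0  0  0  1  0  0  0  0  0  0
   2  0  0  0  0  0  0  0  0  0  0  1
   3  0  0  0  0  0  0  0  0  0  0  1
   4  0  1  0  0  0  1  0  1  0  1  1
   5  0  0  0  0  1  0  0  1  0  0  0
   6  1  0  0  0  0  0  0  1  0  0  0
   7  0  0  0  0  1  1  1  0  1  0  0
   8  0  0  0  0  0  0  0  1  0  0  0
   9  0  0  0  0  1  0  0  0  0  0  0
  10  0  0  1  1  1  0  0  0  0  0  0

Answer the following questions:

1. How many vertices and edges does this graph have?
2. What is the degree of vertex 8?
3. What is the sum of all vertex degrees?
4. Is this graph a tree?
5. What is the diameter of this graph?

Count: 11 vertices, 11 edges.
Vertex 8 has neighbors [7], degree = 1.
Handshaking lemma: 2 * 11 = 22.
A tree on 11 vertices has 10 edges. This graph has 11 edges (1 extra). Not a tree.
Diameter (longest shortest path) = 5.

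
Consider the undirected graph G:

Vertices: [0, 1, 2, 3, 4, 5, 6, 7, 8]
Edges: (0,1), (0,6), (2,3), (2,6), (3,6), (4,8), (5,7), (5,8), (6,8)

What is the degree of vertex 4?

Vertex 4 has neighbors [8], so deg(4) = 1.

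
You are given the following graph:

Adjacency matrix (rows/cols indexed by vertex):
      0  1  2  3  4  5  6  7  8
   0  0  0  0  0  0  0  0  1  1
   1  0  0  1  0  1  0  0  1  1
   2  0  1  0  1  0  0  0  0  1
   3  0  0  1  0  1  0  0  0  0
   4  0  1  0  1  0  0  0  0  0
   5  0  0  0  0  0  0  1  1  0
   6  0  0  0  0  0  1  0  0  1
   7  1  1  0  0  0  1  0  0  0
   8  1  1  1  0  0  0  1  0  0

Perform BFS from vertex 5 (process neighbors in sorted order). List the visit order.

BFS from vertex 5 (neighbors processed in ascending order):
Visit order: 5, 6, 7, 8, 0, 1, 2, 4, 3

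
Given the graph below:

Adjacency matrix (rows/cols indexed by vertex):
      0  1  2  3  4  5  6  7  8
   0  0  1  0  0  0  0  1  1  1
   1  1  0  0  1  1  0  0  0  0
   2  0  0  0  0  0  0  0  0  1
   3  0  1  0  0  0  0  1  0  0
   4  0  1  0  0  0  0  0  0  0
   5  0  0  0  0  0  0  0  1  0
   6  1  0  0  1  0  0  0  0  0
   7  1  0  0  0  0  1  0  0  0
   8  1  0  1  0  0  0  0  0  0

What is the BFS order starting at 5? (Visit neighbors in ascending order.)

BFS from vertex 5 (neighbors processed in ascending order):
Visit order: 5, 7, 0, 1, 6, 8, 3, 4, 2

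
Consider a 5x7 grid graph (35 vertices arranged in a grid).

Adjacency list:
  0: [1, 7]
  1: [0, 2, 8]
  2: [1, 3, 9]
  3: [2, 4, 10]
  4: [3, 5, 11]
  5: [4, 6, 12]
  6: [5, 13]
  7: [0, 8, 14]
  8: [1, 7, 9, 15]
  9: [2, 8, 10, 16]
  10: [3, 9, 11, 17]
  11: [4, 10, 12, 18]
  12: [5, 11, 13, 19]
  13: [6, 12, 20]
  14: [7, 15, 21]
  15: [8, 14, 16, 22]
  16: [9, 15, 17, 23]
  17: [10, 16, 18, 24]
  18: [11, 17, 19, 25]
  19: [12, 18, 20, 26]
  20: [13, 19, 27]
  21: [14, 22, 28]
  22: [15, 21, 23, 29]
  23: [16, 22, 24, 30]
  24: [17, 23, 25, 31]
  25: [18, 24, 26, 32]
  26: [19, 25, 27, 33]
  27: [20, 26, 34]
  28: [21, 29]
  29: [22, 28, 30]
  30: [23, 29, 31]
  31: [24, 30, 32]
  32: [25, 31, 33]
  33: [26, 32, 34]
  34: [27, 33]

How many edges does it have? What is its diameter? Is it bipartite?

A 5x7 grid has 28 vertical edges and 30 horizontal edges.
Total edges = 28 + 30 = 58.
Diameter = (5-1) + (7-1) = 10 (corner to opposite corner).
Grid graphs are bipartite (checkerboard coloring).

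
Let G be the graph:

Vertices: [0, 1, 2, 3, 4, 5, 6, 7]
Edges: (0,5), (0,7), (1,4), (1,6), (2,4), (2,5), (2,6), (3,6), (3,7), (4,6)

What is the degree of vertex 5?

Vertex 5 has neighbors [0, 2], so deg(5) = 2.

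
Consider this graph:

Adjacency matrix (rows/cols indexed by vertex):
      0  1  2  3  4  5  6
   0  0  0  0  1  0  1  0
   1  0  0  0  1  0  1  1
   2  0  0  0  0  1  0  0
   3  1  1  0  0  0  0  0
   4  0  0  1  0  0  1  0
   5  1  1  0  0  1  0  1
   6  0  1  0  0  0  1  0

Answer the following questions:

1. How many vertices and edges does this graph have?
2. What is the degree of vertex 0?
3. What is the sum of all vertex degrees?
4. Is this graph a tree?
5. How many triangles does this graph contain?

Count: 7 vertices, 8 edges.
Vertex 0 has neighbors [3, 5], degree = 2.
Handshaking lemma: 2 * 8 = 16.
A tree on 7 vertices has 6 edges. This graph has 8 edges (2 extra). Not a tree.
Number of triangles = 1.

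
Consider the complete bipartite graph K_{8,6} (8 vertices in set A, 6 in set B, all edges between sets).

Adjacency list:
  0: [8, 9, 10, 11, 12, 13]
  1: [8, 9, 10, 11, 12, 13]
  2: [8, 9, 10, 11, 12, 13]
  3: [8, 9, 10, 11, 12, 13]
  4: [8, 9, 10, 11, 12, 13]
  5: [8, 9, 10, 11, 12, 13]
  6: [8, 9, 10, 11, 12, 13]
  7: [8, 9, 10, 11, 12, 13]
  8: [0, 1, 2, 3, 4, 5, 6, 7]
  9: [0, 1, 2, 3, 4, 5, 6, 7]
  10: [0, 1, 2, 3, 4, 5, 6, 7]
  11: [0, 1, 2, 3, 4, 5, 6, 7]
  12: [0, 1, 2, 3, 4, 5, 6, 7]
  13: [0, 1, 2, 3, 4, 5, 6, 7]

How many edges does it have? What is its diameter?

K_{8,6} has 8 * 6 = 48 edges.
Any vertex reaches any opposite-side vertex in 1 step; same-side vertices reach in 2 steps via any opposite-side vertex.
Diameter = 2.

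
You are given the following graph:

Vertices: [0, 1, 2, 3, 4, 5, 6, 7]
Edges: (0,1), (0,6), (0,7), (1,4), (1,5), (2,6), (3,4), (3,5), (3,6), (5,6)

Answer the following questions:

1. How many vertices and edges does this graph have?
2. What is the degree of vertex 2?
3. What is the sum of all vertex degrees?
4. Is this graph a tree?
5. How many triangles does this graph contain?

Count: 8 vertices, 10 edges.
Vertex 2 has neighbors [6], degree = 1.
Handshaking lemma: 2 * 10 = 20.
A tree on 8 vertices has 7 edges. This graph has 10 edges (3 extra). Not a tree.
Number of triangles = 1.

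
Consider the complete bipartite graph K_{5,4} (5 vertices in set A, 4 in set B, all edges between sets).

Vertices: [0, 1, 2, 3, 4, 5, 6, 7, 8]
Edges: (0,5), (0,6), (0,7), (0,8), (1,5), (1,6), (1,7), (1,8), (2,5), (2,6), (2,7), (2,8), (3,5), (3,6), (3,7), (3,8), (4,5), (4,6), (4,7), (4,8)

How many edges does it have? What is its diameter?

K_{5,4} has 5 * 4 = 20 edges.
Any vertex reaches any opposite-side vertex in 1 step; same-side vertices reach in 2 steps via any opposite-side vertex.
Diameter = 2.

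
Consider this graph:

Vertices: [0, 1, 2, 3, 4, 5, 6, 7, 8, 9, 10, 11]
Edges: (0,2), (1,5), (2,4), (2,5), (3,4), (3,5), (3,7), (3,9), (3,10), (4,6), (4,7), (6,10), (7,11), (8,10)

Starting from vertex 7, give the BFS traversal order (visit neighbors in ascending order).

BFS from vertex 7 (neighbors processed in ascending order):
Visit order: 7, 3, 4, 11, 5, 9, 10, 2, 6, 1, 8, 0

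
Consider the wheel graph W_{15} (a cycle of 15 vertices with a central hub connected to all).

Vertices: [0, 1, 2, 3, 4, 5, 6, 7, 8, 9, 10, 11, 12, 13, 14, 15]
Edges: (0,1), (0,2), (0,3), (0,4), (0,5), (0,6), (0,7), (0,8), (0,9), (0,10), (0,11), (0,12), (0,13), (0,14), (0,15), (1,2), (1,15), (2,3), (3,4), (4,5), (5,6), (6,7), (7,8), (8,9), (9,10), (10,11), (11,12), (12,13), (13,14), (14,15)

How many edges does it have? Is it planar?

Wheel graph W_{15}: 15 cycle edges + 15 spoke edges = 30 edges.
Total vertices: 16.
The graph is planar.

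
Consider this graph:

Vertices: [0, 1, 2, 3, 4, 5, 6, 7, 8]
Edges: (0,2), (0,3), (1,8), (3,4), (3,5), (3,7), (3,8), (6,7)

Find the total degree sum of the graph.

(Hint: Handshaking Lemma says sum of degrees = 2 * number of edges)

Count edges: 8 edges.
By Handshaking Lemma: sum of degrees = 2 * 8 = 16.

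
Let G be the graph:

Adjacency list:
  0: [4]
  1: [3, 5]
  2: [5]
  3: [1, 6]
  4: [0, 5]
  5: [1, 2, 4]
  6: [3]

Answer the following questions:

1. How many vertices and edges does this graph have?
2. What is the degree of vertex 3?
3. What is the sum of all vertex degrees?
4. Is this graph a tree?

Count: 7 vertices, 6 edges.
Vertex 3 has neighbors [1, 6], degree = 2.
Handshaking lemma: 2 * 6 = 12.
A graph is a tree iff it is connected and has exactly n-1 edges. This graph is connected (all 7 vertices in one component) and has 7-1 = 6 edges. It is a tree.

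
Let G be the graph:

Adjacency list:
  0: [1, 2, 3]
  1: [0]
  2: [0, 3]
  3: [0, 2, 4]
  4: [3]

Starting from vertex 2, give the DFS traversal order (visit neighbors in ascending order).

DFS from vertex 2 (neighbors processed in ascending order):
Visit order: 2, 0, 1, 3, 4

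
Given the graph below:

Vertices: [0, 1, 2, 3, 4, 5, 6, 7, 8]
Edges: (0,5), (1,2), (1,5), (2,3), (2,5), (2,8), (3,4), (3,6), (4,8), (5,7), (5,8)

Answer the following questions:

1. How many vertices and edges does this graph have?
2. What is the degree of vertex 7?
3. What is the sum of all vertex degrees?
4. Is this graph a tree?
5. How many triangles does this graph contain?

Count: 9 vertices, 11 edges.
Vertex 7 has neighbors [5], degree = 1.
Handshaking lemma: 2 * 11 = 22.
A tree on 9 vertices has 8 edges. This graph has 11 edges (3 extra). Not a tree.
Number of triangles = 2.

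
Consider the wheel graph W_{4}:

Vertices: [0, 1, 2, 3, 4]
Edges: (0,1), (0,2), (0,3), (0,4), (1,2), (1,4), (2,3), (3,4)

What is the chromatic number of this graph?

W_{4} = C_{4} plus a hub adjacent to every cycle vertex.
The outer cycle needs 2 colors (even cycle); the hub is adjacent to all of them so needs a fresh color.
Chromatic number = 2 + 1 = 3.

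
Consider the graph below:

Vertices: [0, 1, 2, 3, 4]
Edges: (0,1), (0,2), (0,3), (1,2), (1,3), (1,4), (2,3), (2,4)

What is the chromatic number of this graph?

The graph has a maximum clique of size 4 (lower bound on chromatic number).
A valid 4-coloring: {0: 2, 1: 0, 2: 1, 3: 3, 4: 2}.
Chromatic number = 4.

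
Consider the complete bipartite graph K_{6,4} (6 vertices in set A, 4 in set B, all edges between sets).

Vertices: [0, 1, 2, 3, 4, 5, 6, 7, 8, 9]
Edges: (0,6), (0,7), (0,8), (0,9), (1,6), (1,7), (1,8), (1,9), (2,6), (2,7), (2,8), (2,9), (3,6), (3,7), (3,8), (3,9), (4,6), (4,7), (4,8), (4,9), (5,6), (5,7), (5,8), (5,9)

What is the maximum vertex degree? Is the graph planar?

Set-A vertices have degree 4; set-B vertices have degree 6. Maximum degree = max(6,4) = 6.
K_{6,4} contains K_{3,3} as a subgraph (since both sides have >= 3 vertices); by Kuratowski's theorem it is not planar.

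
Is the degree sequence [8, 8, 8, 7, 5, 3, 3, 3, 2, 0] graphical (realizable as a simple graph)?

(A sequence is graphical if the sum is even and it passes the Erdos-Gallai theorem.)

Sum of degrees = 47. Sum is odd, so the sequence is NOT graphical.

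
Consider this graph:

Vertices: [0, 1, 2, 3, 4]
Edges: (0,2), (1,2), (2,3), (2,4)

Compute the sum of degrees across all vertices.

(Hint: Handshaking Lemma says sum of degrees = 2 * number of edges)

Count edges: 4 edges.
By Handshaking Lemma: sum of degrees = 2 * 4 = 8.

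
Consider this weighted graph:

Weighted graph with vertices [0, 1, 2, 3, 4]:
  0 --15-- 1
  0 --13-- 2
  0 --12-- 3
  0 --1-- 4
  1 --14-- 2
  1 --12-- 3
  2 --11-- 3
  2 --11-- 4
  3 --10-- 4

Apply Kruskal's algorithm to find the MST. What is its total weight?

Applying Kruskal's algorithm (sort edges by weight, add if no cycle):
  Add (0,4) w=1
  Add (3,4) w=10
  Add (2,4) w=11
  Skip (2,3) w=11 (creates cycle)
  Skip (0,3) w=12 (creates cycle)
  Add (1,3) w=12
  Skip (0,2) w=13 (creates cycle)
  Skip (1,2) w=14 (creates cycle)
  Skip (0,1) w=15 (creates cycle)
MST weight = 34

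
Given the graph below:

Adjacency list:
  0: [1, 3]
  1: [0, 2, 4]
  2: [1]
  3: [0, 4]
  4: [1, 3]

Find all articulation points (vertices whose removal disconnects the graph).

An articulation point is a vertex whose removal disconnects the graph.
Articulation points: [1]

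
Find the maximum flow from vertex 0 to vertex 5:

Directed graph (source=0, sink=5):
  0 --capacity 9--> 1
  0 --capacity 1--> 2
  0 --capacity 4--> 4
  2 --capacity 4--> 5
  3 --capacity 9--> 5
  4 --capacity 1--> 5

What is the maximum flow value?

Computing max flow:
  Flow on (0->2): 1/1
  Flow on (0->4): 1/4
  Flow on (2->5): 1/4
  Flow on (4->5): 1/1
Maximum flow = 2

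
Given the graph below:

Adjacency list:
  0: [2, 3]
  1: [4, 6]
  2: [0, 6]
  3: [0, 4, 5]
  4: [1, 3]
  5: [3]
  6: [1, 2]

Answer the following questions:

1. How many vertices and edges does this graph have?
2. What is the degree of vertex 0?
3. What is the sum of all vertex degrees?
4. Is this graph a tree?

Count: 7 vertices, 7 edges.
Vertex 0 has neighbors [2, 3], degree = 2.
Handshaking lemma: 2 * 7 = 14.
A tree on 7 vertices has 6 edges. This graph has 7 edges (1 extra). Not a tree.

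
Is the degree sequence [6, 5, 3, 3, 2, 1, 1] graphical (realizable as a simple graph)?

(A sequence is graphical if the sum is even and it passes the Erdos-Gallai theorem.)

Sum of degrees = 21. Sum is odd, so the sequence is NOT graphical.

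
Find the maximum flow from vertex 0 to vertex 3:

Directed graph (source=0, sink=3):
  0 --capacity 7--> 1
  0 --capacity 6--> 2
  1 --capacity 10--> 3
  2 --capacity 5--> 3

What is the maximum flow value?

Computing max flow:
  Flow on (0->1): 7/7
  Flow on (0->2): 5/6
  Flow on (1->3): 7/10
  Flow on (2->3): 5/5
Maximum flow = 12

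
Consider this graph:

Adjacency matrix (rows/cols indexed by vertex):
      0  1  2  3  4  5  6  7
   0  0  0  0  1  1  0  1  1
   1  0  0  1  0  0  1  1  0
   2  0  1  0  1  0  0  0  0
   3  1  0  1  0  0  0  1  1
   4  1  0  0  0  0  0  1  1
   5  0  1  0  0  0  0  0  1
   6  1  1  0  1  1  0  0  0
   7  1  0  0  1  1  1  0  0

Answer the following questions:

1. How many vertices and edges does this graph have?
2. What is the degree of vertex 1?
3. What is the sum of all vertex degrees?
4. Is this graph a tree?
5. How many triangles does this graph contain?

Count: 8 vertices, 13 edges.
Vertex 1 has neighbors [2, 5, 6], degree = 3.
Handshaking lemma: 2 * 13 = 26.
A tree on 8 vertices has 7 edges. This graph has 13 edges (6 extra). Not a tree.
Number of triangles = 4.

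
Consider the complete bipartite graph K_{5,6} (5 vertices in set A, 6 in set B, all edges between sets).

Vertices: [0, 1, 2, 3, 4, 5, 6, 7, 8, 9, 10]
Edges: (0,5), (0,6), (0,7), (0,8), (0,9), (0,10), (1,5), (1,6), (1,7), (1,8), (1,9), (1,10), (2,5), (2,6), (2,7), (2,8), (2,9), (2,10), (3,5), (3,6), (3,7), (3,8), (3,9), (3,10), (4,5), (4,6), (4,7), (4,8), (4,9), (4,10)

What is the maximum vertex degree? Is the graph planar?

Set-A vertices have degree 6; set-B vertices have degree 5. Maximum degree = max(5,6) = 6.
K_{5,6} contains K_{3,3} as a subgraph (since both sides have >= 3 vertices); by Kuratowski's theorem it is not planar.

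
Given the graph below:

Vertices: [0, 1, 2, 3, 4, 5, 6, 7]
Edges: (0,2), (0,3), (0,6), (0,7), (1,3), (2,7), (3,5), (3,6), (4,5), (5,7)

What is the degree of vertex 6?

Vertex 6 has neighbors [0, 3], so deg(6) = 2.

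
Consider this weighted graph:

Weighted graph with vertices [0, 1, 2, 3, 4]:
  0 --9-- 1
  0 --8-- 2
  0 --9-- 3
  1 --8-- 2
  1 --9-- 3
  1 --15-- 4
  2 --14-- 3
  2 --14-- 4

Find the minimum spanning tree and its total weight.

Applying Kruskal's algorithm (sort edges by weight, add if no cycle):
  Add (0,2) w=8
  Add (1,2) w=8
  Skip (0,1) w=9 (creates cycle)
  Add (0,3) w=9
  Skip (1,3) w=9 (creates cycle)
  Add (2,4) w=14
  Skip (2,3) w=14 (creates cycle)
  Skip (1,4) w=15 (creates cycle)
MST weight = 39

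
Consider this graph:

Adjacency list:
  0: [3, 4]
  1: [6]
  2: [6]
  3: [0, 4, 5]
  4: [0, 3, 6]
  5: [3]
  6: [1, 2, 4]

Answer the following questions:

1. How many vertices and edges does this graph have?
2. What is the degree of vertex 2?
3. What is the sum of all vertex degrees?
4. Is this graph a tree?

Count: 7 vertices, 7 edges.
Vertex 2 has neighbors [6], degree = 1.
Handshaking lemma: 2 * 7 = 14.
A tree on 7 vertices has 6 edges. This graph has 7 edges (1 extra). Not a tree.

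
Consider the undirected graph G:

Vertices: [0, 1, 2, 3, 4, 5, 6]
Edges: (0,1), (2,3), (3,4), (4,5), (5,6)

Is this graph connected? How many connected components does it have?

Checking connectivity: the graph has 2 connected component(s).
Components: [[0, 1], [2, 3, 4, 5, 6]]. The graph is NOT connected.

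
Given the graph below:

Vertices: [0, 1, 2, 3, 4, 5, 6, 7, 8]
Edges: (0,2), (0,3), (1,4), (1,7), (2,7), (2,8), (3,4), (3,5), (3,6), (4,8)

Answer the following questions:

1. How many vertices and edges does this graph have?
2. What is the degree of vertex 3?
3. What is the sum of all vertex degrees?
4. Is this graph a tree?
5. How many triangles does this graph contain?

Count: 9 vertices, 10 edges.
Vertex 3 has neighbors [0, 4, 5, 6], degree = 4.
Handshaking lemma: 2 * 10 = 20.
A tree on 9 vertices has 8 edges. This graph has 10 edges (2 extra). Not a tree.
Number of triangles = 0.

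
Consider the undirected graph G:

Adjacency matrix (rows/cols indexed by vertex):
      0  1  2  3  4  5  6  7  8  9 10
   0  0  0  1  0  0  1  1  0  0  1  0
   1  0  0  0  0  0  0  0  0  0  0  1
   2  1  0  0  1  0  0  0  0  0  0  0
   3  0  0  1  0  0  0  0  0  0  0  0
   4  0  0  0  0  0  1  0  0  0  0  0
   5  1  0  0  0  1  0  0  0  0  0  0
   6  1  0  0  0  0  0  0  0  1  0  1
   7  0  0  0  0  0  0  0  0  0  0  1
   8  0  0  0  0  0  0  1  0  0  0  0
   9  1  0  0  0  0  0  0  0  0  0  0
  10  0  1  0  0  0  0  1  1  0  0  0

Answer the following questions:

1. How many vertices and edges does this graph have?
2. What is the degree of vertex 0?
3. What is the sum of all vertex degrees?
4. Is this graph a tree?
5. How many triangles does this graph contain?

Count: 11 vertices, 10 edges.
Vertex 0 has neighbors [2, 5, 6, 9], degree = 4.
Handshaking lemma: 2 * 10 = 20.
A graph is a tree iff it is connected and has exactly n-1 edges. This graph is connected (all 11 vertices in one component) and has 11-1 = 10 edges. It is a tree.
Number of triangles = 0.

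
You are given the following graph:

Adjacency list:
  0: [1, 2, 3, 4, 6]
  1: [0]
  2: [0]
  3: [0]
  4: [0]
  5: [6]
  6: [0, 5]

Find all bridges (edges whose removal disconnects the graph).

A bridge is an edge whose removal increases the number of connected components.
Bridges found: (0,1), (0,2), (0,3), (0,4), (0,6), (5,6)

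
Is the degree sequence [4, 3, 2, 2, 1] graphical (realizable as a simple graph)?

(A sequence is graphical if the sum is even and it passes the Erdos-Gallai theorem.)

Sum of degrees = 12. Sum is even and passes Erdos-Gallai. The sequence IS graphical.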